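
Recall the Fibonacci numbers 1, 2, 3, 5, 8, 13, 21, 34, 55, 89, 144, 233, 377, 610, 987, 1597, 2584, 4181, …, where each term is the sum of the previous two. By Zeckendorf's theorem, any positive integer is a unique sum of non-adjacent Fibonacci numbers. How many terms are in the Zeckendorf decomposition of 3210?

4

Greedily peel off the largest Fibonacci term at each step:
largest Fibonacci ≤ 3210 is 2584; 3210 − 2584 = 626
largest Fibonacci ≤ 626 is 610; 626 − 610 = 16
largest Fibonacci ≤ 16 is 13; 16 − 13 = 3
largest Fibonacci ≤ 3 is 3; 3 − 3 = 0
3210 = 2584 + 610 + 13 + 3, which has 4 terms.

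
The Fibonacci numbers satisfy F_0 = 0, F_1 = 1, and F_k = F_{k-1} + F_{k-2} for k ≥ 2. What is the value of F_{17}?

1597

Iterating the recurrence up to F_{11} = 89 and F_{10} = 55:
F_{12} = F_{11} + F_{10} = 89 + 55 = 144
F_{13} = F_{12} + F_{11} = 144 + 89 = 233
F_{14} = F_{13} + F_{12} = 233 + 144 = 377
F_{15} = F_{14} + F_{13} = 377 + 233 = 610
F_{16} = F_{15} + F_{14} = 610 + 377 = 987
F_{17} = F_{16} + F_{15} = 987 + 610 = 1597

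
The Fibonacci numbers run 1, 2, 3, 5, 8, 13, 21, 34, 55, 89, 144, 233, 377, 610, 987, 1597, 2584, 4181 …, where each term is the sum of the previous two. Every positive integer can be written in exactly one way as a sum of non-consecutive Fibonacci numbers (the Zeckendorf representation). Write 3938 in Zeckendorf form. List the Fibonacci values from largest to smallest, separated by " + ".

largest Fibonacci ≤ 3938 is 2584; 3938 − 2584 = 1354
largest Fibonacci ≤ 1354 is 987; 1354 − 987 = 367
largest Fibonacci ≤ 367 is 233; 367 − 233 = 134
largest Fibonacci ≤ 134 is 89; 134 − 89 = 45
largest Fibonacci ≤ 45 is 34; 45 − 34 = 11
largest Fibonacci ≤ 11 is 8; 11 − 8 = 3
largest Fibonacci ≤ 3 is 3; 3 − 3 = 0
So 3938 = 2584 + 987 + 233 + 89 + 34 + 8 + 3, with no two terms consecutive in the sequence.

2584 + 987 + 233 + 89 + 34 + 8 + 3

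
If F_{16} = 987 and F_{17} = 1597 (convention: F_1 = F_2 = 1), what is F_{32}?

By the doubling identity F_{2k} = F_k(2F_{k+1} − F_k): F_{32} = 987·(2·1597 − 987) = 987·2207 = 2178309.

2178309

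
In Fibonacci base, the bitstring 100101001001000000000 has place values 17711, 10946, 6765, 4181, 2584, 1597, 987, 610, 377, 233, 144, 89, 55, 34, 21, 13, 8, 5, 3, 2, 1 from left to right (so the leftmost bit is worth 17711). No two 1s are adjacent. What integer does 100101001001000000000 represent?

23955

Summing the place values of the 1 bits: 17711 + 4181 + 1597 + 377 + 89 = 23955.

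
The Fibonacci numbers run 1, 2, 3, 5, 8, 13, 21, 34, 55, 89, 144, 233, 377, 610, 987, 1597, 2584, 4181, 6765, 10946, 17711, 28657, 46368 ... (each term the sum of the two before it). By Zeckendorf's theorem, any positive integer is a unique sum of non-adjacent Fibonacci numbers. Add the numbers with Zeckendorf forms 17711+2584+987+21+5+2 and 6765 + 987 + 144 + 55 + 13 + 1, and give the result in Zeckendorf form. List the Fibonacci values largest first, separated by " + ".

The two numbers are 21310 and 7965, so their sum is 29275.
29275 − 28657 = 618
618 − 610 = 8
8 − 8 = 0

28657 + 610 + 8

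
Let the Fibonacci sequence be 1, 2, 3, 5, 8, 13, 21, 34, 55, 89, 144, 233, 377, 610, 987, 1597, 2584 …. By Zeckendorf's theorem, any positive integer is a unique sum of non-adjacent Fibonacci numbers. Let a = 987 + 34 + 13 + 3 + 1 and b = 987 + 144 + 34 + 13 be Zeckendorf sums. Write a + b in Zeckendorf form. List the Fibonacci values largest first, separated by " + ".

The two numbers are 1038 and 1178, so their sum is 2216.
largest Fibonacci ≤ 2216 is 1597; 2216 − 1597 = 619
largest Fibonacci ≤ 619 is 610; 619 − 610 = 9
largest Fibonacci ≤ 9 is 8; 9 − 8 = 1
largest Fibonacci ≤ 1 is 1; 1 − 1 = 0

1597 + 610 + 8 + 1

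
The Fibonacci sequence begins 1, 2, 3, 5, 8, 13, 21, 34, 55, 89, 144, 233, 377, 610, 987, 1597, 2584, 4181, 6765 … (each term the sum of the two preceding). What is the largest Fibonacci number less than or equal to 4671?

4181

4181 ≤ 4671 < 6765, so the largest Fibonacci number not exceeding 4671 is 4181.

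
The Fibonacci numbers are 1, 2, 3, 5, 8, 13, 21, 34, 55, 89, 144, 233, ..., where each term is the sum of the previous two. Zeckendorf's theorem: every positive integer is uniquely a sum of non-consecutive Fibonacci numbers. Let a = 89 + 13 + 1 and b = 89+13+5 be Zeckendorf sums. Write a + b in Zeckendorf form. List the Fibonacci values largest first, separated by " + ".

The two numbers are 103 and 107, so their sum is 210.
Greedily peel off the largest Fibonacci term at each step:
largest Fibonacci ≤ 210 is 144; 210 − 144 = 66
largest Fibonacci ≤ 66 is 55; 66 − 55 = 11
largest Fibonacci ≤ 11 is 8; 11 − 8 = 3
largest Fibonacci ≤ 3 is 3; 3 − 3 = 0

144 + 55 + 8 + 3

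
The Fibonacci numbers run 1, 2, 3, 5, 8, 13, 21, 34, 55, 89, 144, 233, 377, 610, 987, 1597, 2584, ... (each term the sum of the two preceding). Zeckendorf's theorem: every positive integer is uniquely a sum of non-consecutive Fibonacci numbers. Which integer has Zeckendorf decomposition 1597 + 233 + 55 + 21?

1906

1597 + 233 + 55 + 21 = 1906.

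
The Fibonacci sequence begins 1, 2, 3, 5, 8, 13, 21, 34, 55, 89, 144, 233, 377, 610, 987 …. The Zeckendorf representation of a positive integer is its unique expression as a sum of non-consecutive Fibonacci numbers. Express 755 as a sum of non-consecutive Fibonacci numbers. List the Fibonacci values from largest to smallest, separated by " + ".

610 ≤ 755 < 987, so take 610; remainder 145
144 ≤ 145 < 233, so take 144; remainder 1
1 ≤ 1 < 2, so take 1; remainder 0
So 755 = 610 + 144 + 1, with no two terms consecutive in the sequence.

610 + 144 + 1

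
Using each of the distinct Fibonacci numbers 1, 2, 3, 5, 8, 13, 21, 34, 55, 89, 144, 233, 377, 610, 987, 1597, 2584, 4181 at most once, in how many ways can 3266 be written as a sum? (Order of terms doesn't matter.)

24

Each representation comes from the Zeckendorf form by replacing some F_k with F_{k−1} + F_{k−2} where possible.
3266 = 2584+610+55+13+3+1 = 2584+610+55+8+5+3+1 = 2584+610+34+21+13+3+1 = 2584+377+233+55+13+3+1 = … (20 more), for 24 in all.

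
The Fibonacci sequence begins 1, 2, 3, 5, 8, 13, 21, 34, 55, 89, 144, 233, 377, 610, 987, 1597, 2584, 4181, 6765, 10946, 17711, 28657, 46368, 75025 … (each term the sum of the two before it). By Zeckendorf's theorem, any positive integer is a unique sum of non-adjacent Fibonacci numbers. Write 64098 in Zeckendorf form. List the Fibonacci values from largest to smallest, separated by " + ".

Greedy algorithm:
subtract 46368 from 64098: 17730 remains
subtract 17711 from 17730: 19 remains
subtract 13 from 19: 6 remains
subtract 5 from 6: 1 remains
subtract 1 from 1: 0 remains
So 64098 = 46368 + 17711 + 13 + 5 + 1, with no two terms consecutive in the sequence.

46368 + 17711 + 13 + 5 + 1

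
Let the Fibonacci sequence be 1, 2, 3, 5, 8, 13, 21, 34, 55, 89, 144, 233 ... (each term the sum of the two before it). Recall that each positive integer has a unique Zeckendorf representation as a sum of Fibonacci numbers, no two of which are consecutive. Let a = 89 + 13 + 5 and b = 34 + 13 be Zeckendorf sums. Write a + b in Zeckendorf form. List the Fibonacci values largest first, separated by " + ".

The two numbers are 107 and 47, so their sum is 154.
Repeatedly subtract the largest Fibonacci number that fits:
largest Fibonacci ≤ 154 is 144; 154 − 144 = 10
largest Fibonacci ≤ 10 is 8; 10 − 8 = 2
largest Fibonacci ≤ 2 is 2; 2 − 2 = 0

144 + 8 + 2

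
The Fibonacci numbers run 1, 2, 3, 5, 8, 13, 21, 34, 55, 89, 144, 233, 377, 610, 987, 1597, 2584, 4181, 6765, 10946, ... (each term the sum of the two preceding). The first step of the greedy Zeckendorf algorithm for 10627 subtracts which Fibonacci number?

6765 ≤ 10627 < 10946, so the largest Fibonacci number not exceeding 10627 is 6765.

6765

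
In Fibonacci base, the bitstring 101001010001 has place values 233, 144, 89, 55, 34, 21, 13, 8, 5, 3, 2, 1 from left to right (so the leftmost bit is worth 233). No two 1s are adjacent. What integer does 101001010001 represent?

Summing the place values of the 1 bits: 233 + 89 + 21 + 8 + 1 = 352.

352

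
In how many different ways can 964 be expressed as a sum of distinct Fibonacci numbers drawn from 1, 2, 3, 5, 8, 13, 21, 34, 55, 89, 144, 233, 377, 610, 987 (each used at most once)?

16

Starting from the Zeckendorf form and repeatedly splitting a term F_k into F_{k−1} + F_{k−2} (when neither is already used) reaches every representation.
964 = 610+233+89+21+8+3 = 610+233+89+21+8+2+1 = 610+233+55+34+21+8+3 = … (13 more), for 16 in all.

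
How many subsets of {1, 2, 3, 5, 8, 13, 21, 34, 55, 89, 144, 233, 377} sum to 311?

10

311 = 233+55+21+2 = 233+55+13+8+2 = 144+89+55+21+2 = 233+55+13+5+3+2 = … (6 more), for 10 in all.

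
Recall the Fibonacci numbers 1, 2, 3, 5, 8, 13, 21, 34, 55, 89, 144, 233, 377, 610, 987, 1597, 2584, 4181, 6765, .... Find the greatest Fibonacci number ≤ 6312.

4181

4181 ≤ 6312 < 6765, so the largest Fibonacci number not exceeding 6312 is 4181.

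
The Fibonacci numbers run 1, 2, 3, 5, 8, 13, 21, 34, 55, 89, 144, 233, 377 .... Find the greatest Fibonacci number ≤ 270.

233 ≤ 270 < 377, so the largest Fibonacci number not exceeding 270 is 233.

233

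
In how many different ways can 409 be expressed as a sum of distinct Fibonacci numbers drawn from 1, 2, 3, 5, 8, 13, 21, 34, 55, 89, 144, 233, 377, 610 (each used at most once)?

Each representation comes from the Zeckendorf form by replacing some F_k with F_{k−1} + F_{k−2} where possible.
409 = 377+21+8+3 = 377+21+8+2+1 = 233+144+21+8+3 = … (10 more), for 13 in all.

13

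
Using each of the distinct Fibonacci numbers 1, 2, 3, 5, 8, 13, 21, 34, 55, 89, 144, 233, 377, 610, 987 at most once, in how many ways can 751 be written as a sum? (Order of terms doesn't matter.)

Each representation comes from the Zeckendorf form by replacing some F_k with F_{k−1} + F_{k−2} where possible.
751 = 610+89+34+13+5 = 610+89+34+13+3+2 = 377+233+89+34+13+5 = … (8 more), for 11 in all.

11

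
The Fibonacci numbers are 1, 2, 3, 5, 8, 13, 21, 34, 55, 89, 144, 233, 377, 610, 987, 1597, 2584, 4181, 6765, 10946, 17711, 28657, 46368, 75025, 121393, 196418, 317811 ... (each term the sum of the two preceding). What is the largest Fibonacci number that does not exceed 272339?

196418 ≤ 272339 < 317811, so the largest Fibonacci number not exceeding 272339 is 196418.

196418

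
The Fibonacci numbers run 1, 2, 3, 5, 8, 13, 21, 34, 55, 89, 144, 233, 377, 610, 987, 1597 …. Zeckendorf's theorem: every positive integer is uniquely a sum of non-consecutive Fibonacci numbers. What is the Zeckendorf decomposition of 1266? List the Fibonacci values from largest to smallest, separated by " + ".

987 + 233 + 34 + 8 + 3 + 1

largest Fibonacci ≤ 1266 is 987; 1266 − 987 = 279
largest Fibonacci ≤ 279 is 233; 279 − 233 = 46
largest Fibonacci ≤ 46 is 34; 46 − 34 = 12
largest Fibonacci ≤ 12 is 8; 12 − 8 = 4
largest Fibonacci ≤ 4 is 3; 4 − 3 = 1
largest Fibonacci ≤ 1 is 1; 1 − 1 = 0
So 1266 = 987 + 233 + 34 + 8 + 3 + 1, with no two terms consecutive in the sequence.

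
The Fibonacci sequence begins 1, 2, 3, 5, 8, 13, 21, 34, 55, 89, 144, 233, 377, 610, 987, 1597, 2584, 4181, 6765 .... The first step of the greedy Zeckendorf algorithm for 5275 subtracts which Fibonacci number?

4181 ≤ 5275 < 6765, so the largest Fibonacci number not exceeding 5275 is 4181.

4181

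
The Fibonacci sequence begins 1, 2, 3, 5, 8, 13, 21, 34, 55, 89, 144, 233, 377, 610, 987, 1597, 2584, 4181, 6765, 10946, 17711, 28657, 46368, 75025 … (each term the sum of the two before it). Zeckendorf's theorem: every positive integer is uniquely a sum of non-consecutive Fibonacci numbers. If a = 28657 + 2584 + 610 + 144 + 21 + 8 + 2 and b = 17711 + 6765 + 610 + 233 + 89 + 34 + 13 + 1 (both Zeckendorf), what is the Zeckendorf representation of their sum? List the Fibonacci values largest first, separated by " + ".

46368 + 10946 + 144 + 21 + 3

The two numbers are 32026 and 25456, so their sum is 57482.
largest Fibonacci ≤ 57482 is 46368; 57482 − 46368 = 11114
largest Fibonacci ≤ 11114 is 10946; 11114 − 10946 = 168
largest Fibonacci ≤ 168 is 144; 168 − 144 = 24
largest Fibonacci ≤ 24 is 21; 24 − 21 = 3
largest Fibonacci ≤ 3 is 3; 3 − 3 = 0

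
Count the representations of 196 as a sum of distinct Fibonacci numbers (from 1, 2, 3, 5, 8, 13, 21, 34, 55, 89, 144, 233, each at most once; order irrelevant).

8

Each representation comes from the Zeckendorf form by replacing some F_k with F_{k−1} + F_{k−2} where possible.
196 = 144+34+13+5 = 144+34+13+3+2 = 89+55+34+13+5 = … (5 more), for 8 in all.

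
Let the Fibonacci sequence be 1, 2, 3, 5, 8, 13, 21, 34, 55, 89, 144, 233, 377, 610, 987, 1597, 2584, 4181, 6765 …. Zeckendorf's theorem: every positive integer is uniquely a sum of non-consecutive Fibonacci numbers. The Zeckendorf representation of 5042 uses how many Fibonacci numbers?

5

Greedily peel off the largest Fibonacci term at each step:
5042: greatest Fibonacci not exceeding it is 4181, leaving 861
861: greatest Fibonacci not exceeding it is 610, leaving 251
251: greatest Fibonacci not exceeding it is 233, leaving 18
18: greatest Fibonacci not exceeding it is 13, leaving 5
5: greatest Fibonacci not exceeding it is 5, leaving 0
5042 = 4181 + 610 + 233 + 13 + 5, which has 5 terms.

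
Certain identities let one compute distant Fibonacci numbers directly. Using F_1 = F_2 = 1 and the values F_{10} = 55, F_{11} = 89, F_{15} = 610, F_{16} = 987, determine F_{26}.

121393

By the addition formula F_{m+n} = F_m F_{n+1} + F_{m−1} F_n with m=11, n=15: F_{26} = 89·987 + 55·610 = 87843 + 33550 = 121393.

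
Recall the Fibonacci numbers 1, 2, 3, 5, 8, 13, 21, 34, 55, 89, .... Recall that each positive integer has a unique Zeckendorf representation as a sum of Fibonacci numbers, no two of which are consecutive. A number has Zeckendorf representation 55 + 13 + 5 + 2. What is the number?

55 + 13 + 5 + 2 = 75.

75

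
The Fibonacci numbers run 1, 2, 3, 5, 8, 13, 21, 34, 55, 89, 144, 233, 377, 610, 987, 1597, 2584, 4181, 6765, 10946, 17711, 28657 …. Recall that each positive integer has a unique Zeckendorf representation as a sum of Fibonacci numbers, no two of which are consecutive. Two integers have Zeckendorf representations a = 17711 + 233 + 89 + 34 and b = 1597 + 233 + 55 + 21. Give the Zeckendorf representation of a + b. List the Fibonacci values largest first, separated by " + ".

17711 + 1597 + 610 + 55

The two numbers are 18067 and 1906, so their sum is 19973.
subtract 17711 from 19973: 2262 remains
subtract 1597 from 2262: 665 remains
subtract 610 from 665: 55 remains
subtract 55 from 55: 0 remains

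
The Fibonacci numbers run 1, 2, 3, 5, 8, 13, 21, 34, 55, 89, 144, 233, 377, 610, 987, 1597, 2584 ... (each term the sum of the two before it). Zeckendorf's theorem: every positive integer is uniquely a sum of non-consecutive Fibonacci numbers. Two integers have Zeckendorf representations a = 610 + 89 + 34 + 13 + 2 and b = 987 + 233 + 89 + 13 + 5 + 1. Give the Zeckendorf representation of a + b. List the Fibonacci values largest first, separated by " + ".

1597 + 377 + 89 + 13

The two numbers are 748 and 1328, so their sum is 2076.
Greedy algorithm:
take 1597 (≤ 2076); 2076 − 1597 = 479
take 377 (≤ 479); 479 − 377 = 102
take 89 (≤ 102); 102 − 89 = 13
take 13 (≤ 13); 13 − 13 = 0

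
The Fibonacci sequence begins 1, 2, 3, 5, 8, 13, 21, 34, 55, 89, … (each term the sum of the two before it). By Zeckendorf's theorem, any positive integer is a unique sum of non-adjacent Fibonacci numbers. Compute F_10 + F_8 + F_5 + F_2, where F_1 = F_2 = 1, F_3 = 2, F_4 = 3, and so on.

82

F_10 + F_8 + F_5 + F_2 = 55 + 21 + 5 + 1 = 82.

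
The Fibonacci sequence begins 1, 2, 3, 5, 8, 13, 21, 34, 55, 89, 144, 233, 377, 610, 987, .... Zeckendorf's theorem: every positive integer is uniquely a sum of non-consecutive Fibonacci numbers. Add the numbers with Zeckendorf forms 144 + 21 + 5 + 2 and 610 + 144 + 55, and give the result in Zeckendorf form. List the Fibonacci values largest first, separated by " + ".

610 + 233 + 89 + 34 + 13 + 2

The two numbers are 172 and 809, so their sum is 981.
Repeatedly subtract the largest Fibonacci number that fits:
981: greatest Fibonacci not exceeding it is 610, leaving 371
371: greatest Fibonacci not exceeding it is 233, leaving 138
138: greatest Fibonacci not exceeding it is 89, leaving 49
49: greatest Fibonacci not exceeding it is 34, leaving 15
15: greatest Fibonacci not exceeding it is 13, leaving 2
2: greatest Fibonacci not exceeding it is 2, leaving 0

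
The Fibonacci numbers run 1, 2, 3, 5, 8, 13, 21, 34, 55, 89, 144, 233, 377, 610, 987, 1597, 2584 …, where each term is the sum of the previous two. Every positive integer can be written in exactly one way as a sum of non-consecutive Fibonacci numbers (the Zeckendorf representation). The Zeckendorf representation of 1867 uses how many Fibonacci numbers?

Greedily peel off the largest Fibonacci term at each step:
subtract 1597 from 1867: 270 remains
subtract 233 from 270: 37 remains
subtract 34 from 37: 3 remains
subtract 3 from 3: 0 remains
1867 = 1597 + 233 + 34 + 3, which has 4 terms.

4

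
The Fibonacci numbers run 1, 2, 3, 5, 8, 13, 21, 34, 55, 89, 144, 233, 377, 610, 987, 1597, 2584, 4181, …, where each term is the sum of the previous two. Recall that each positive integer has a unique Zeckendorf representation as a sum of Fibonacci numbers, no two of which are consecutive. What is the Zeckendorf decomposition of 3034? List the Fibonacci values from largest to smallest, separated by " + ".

2584 + 377 + 55 + 13 + 5

Greedy algorithm:
3034 − 2584 = 450
450 − 377 = 73
73 − 55 = 18
18 − 13 = 5
5 − 5 = 0
So 3034 = 2584 + 377 + 55 + 13 + 5, with no two terms consecutive in the sequence.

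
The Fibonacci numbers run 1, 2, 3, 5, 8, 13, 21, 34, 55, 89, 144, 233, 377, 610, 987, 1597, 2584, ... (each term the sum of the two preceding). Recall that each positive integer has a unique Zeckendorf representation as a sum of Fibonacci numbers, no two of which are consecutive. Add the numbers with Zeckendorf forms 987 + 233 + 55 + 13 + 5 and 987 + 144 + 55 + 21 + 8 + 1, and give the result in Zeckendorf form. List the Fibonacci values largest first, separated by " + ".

The two numbers are 1293 and 1216, so their sum is 2509.
Greedily peel off the largest Fibonacci term at each step:
take 1597 (≤ 2509); 2509 − 1597 = 912
take 610 (≤ 912); 912 − 610 = 302
take 233 (≤ 302); 302 − 233 = 69
take 55 (≤ 69); 69 − 55 = 14
take 13 (≤ 14); 14 − 13 = 1
take 1 (≤ 1); 1 − 1 = 0

1597 + 610 + 233 + 55 + 13 + 1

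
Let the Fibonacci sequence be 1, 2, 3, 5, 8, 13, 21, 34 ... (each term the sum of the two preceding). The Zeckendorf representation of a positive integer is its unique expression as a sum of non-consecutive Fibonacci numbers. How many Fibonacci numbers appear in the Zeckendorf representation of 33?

Repeatedly subtract the largest Fibonacci number that fits:
take 21 (≤ 33); 33 − 21 = 12
take 8 (≤ 12); 12 − 8 = 4
take 3 (≤ 4); 4 − 3 = 1
take 1 (≤ 1); 1 − 1 = 0
33 = 21 + 8 + 3 + 1, which has 4 terms.

4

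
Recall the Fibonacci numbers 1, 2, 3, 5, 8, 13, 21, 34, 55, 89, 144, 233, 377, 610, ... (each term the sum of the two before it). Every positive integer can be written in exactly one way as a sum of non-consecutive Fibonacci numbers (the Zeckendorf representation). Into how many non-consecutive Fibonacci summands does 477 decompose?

Repeatedly subtract the largest Fibonacci number that fits:
largest Fibonacci ≤ 477 is 377; 477 − 377 = 100
largest Fibonacci ≤ 100 is 89; 100 − 89 = 11
largest Fibonacci ≤ 11 is 8; 11 − 8 = 3
largest Fibonacci ≤ 3 is 3; 3 − 3 = 0
477 = 377 + 89 + 8 + 3, which has 4 terms.

4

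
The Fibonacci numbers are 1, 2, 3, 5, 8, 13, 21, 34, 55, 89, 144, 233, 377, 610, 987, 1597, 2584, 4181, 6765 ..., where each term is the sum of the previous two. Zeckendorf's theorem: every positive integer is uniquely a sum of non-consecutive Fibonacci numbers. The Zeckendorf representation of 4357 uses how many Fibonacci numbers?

4357 − 4181 = 176
176 − 144 = 32
32 − 21 = 11
11 − 8 = 3
3 − 3 = 0
4357 = 4181 + 144 + 21 + 8 + 3, which has 5 terms.

5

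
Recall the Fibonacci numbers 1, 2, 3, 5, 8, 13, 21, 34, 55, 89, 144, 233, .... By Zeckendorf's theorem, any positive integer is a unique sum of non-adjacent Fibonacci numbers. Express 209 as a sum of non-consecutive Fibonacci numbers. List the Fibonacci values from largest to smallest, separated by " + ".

take 144 (≤ 209); 209 − 144 = 65
take 55 (≤ 65); 65 − 55 = 10
take 8 (≤ 10); 10 − 8 = 2
take 2 (≤ 2); 2 − 2 = 0
So 209 = 144 + 55 + 8 + 2, with no two terms consecutive in the sequence.

144 + 55 + 8 + 2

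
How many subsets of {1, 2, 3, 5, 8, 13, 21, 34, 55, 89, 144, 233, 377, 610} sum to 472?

14

472 = 377+89+5+1 = 377+89+3+2+1 = 377+55+34+5+1 = 233+144+89+5+1 = … (10 more), for 14 in all.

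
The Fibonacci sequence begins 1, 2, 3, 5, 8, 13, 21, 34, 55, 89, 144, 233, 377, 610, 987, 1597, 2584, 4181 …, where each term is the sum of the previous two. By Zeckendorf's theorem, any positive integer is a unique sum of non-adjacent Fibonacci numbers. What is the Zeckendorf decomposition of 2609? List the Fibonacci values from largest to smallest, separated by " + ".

2584 + 21 + 3 + 1

Greedy algorithm:
largest Fibonacci ≤ 2609 is 2584; 2609 − 2584 = 25
largest Fibonacci ≤ 25 is 21; 25 − 21 = 4
largest Fibonacci ≤ 4 is 3; 4 − 3 = 1
largest Fibonacci ≤ 1 is 1; 1 − 1 = 0
So 2609 = 2584 + 21 + 3 + 1, with no two terms consecutive in the sequence.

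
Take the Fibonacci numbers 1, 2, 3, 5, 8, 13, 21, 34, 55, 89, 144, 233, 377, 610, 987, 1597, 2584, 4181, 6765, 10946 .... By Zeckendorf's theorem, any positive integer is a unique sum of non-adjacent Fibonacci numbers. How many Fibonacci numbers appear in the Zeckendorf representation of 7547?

Repeatedly subtract the largest Fibonacci number that fits:
7547: greatest Fibonacci not exceeding it is 6765, leaving 782
782: greatest Fibonacci not exceeding it is 610, leaving 172
172: greatest Fibonacci not exceeding it is 144, leaving 28
28: greatest Fibonacci not exceeding it is 21, leaving 7
7: greatest Fibonacci not exceeding it is 5, leaving 2
2: greatest Fibonacci not exceeding it is 2, leaving 0
7547 = 6765 + 610 + 144 + 21 + 5 + 2, which has 6 terms.

6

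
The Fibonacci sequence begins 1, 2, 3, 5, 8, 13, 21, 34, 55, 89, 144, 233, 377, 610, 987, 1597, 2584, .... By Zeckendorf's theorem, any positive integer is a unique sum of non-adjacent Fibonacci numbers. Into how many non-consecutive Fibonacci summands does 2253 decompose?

2253: greatest Fibonacci not exceeding it is 1597, leaving 656
656: greatest Fibonacci not exceeding it is 610, leaving 46
46: greatest Fibonacci not exceeding it is 34, leaving 12
12: greatest Fibonacci not exceeding it is 8, leaving 4
4: greatest Fibonacci not exceeding it is 3, leaving 1
1: greatest Fibonacci not exceeding it is 1, leaving 0
2253 = 1597 + 610 + 34 + 8 + 3 + 1, which has 6 terms.

6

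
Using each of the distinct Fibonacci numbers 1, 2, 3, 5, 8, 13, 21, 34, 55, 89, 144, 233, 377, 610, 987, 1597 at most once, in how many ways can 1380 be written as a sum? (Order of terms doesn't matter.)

28

1380 = 987+377+13+3 = 987+377+13+2+1 = 987+377+8+5+3 = … (25 more), for 28 in all.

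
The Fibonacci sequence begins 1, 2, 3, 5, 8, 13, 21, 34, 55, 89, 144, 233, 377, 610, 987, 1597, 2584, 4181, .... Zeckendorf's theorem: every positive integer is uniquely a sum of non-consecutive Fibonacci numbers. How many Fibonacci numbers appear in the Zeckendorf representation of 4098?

take 2584 (≤ 4098); 4098 − 2584 = 1514
take 987 (≤ 1514); 1514 − 987 = 527
take 377 (≤ 527); 527 − 377 = 150
take 144 (≤ 150); 150 − 144 = 6
take 5 (≤ 6); 6 − 5 = 1
take 1 (≤ 1); 1 − 1 = 0
4098 = 2584 + 987 + 377 + 144 + 5 + 1, which has 6 terms.

6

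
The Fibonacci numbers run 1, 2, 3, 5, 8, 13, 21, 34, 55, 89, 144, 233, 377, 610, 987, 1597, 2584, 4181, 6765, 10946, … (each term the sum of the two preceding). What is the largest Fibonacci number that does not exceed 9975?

6765 ≤ 9975 < 10946, so the largest Fibonacci number not exceeding 9975 is 6765.

6765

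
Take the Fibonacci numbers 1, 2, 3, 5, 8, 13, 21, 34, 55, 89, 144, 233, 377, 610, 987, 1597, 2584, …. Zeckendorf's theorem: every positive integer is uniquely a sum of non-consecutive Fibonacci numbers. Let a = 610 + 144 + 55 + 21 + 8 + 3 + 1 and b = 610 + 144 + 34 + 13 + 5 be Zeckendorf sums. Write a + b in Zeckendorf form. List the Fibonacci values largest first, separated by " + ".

1597 + 34 + 13 + 3 + 1

The two numbers are 842 and 806, so their sum is 1648.
Greedily peel off the largest Fibonacci term at each step:
take 1597 (≤ 1648); 1648 − 1597 = 51
take 34 (≤ 51); 51 − 34 = 17
take 13 (≤ 17); 17 − 13 = 4
take 3 (≤ 4); 4 − 3 = 1
take 1 (≤ 1); 1 − 1 = 0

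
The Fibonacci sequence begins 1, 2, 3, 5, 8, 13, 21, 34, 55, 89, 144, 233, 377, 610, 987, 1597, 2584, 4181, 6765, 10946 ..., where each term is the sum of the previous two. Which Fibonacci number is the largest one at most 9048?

6765 ≤ 9048 < 10946, so the largest Fibonacci number not exceeding 9048 is 6765.

6765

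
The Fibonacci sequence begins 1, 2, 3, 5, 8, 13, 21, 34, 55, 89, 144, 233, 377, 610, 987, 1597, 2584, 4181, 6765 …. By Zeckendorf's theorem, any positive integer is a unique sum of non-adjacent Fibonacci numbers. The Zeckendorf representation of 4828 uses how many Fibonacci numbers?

take 4181 (≤ 4828); 4828 − 4181 = 647
take 610 (≤ 647); 647 − 610 = 37
take 34 (≤ 37); 37 − 34 = 3
take 3 (≤ 3); 3 − 3 = 0
4828 = 4181 + 610 + 34 + 3, which has 4 terms.

4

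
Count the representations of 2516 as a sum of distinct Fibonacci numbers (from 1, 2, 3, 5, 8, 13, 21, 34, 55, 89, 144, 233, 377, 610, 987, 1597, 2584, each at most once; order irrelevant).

28

Starting from the Zeckendorf form and repeatedly splitting a term F_k into F_{k−1} + F_{k−2} (when neither is already used) reaches every representation.
2516 = 1597+610+233+55+21 = 1597+610+233+55+13+8 = 1597+610+144+89+55+21 = … (25 more), for 28 in all.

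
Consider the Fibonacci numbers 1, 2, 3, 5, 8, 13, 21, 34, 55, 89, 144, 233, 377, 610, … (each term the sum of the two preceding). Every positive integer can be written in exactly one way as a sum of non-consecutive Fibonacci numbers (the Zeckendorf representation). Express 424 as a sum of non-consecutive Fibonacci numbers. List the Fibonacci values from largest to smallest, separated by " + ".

377 + 34 + 13

Greedily peel off the largest Fibonacci term at each step:
424: greatest Fibonacci not exceeding it is 377, leaving 47
47: greatest Fibonacci not exceeding it is 34, leaving 13
13: greatest Fibonacci not exceeding it is 13, leaving 0
So 424 = 377 + 34 + 13, with no two terms consecutive in the sequence.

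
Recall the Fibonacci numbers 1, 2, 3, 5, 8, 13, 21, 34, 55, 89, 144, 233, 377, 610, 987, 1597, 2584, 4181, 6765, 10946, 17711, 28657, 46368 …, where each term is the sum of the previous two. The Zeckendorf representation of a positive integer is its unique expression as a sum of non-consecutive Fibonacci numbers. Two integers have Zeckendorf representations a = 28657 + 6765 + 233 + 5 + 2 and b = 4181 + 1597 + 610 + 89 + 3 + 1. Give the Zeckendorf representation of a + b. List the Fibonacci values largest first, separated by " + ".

The two numbers are 35662 and 6481, so their sum is 42143.
Greedily peel off the largest Fibonacci term at each step:
largest Fibonacci ≤ 42143 is 28657; 42143 − 28657 = 13486
largest Fibonacci ≤ 13486 is 10946; 13486 − 10946 = 2540
largest Fibonacci ≤ 2540 is 1597; 2540 − 1597 = 943
largest Fibonacci ≤ 943 is 610; 943 − 610 = 333
largest Fibonacci ≤ 333 is 233; 333 − 233 = 100
largest Fibonacci ≤ 100 is 89; 100 − 89 = 11
largest Fibonacci ≤ 11 is 8; 11 − 8 = 3
largest Fibonacci ≤ 3 is 3; 3 − 3 = 0

28657 + 10946 + 1597 + 610 + 233 + 89 + 8 + 3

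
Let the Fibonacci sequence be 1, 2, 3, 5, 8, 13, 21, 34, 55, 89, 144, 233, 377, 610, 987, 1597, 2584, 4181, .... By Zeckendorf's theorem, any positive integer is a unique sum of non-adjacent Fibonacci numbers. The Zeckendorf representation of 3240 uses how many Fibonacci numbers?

take 2584 (≤ 3240); 3240 − 2584 = 656
take 610 (≤ 656); 656 − 610 = 46
take 34 (≤ 46); 46 − 34 = 12
take 8 (≤ 12); 12 − 8 = 4
take 3 (≤ 4); 4 − 3 = 1
take 1 (≤ 1); 1 − 1 = 0
3240 = 2584 + 610 + 34 + 8 + 3 + 1, which has 6 terms.

6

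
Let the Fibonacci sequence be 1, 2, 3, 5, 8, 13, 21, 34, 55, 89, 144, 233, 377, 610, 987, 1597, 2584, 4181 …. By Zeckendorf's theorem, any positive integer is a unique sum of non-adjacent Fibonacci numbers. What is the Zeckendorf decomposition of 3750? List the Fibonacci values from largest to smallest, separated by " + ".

subtract 2584 from 3750: 1166 remains
subtract 987 from 1166: 179 remains
subtract 144 from 179: 35 remains
subtract 34 from 35: 1 remains
subtract 1 from 1: 0 remains
So 3750 = 2584 + 987 + 144 + 34 + 1, with no two terms consecutive in the sequence.

2584 + 987 + 144 + 34 + 1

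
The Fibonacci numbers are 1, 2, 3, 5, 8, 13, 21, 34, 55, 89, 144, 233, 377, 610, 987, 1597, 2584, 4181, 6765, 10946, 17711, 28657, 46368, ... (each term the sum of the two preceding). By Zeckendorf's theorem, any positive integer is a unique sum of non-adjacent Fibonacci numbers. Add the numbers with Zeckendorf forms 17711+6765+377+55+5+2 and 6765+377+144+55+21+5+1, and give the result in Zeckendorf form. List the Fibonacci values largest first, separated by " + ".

The two numbers are 24915 and 7368, so their sum is 32283.
Greedy algorithm:
28657 ≤ 32283 < 46368, so take 28657; remainder 3626
2584 ≤ 3626 < 4181, so take 2584; remainder 1042
987 ≤ 1042 < 1597, so take 987; remainder 55
55 ≤ 55 < 89, so take 55; remainder 0

28657 + 2584 + 987 + 55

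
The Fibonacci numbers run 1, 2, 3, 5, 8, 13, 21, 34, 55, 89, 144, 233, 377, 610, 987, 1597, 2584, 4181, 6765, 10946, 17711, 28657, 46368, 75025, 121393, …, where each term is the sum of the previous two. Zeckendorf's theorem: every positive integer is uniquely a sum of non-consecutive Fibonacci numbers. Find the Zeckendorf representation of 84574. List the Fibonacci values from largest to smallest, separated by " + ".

subtract 75025 from 84574: 9549 remains
subtract 6765 from 9549: 2784 remains
subtract 2584 from 2784: 200 remains
subtract 144 from 200: 56 remains
subtract 55 from 56: 1 remains
subtract 1 from 1: 0 remains
So 84574 = 75025 + 6765 + 2584 + 144 + 55 + 1, with no two terms consecutive in the sequence.

75025 + 6765 + 2584 + 144 + 55 + 1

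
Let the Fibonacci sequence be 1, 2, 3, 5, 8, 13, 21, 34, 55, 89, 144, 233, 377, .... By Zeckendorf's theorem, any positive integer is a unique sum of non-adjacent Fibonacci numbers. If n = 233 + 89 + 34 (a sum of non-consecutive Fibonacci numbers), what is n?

233 + 89 + 34 = 356.

356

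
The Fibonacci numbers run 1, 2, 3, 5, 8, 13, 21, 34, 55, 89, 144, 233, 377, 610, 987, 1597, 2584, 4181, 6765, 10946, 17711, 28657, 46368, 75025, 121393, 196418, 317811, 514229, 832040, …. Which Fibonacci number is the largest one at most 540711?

514229

514229 ≤ 540711 < 832040, so the largest Fibonacci number not exceeding 540711 is 514229.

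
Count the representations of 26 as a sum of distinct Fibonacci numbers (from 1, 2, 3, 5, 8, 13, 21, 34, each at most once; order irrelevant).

26 = 21+5 = 21+3+2 = 13+8+5 = 13+8+3+2 — 4 representations.

4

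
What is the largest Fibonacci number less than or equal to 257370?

196418 ≤ 257370 < 317811, so the largest Fibonacci number not exceeding 257370 is 196418.

196418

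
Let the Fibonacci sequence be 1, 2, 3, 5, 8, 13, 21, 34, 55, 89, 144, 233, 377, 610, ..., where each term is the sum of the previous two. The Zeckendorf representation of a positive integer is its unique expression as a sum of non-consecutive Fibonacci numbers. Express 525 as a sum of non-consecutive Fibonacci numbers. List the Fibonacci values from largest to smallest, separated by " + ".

take 377 (≤ 525); 525 − 377 = 148
take 144 (≤ 148); 148 − 144 = 4
take 3 (≤ 4); 4 − 3 = 1
take 1 (≤ 1); 1 − 1 = 0
So 525 = 377 + 144 + 3 + 1, with no two terms consecutive in the sequence.

377 + 144 + 3 + 1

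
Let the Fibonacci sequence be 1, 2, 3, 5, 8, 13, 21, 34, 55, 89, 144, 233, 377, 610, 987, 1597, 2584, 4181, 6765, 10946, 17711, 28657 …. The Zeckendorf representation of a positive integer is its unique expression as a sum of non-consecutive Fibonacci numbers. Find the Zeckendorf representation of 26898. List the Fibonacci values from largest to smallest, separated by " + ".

17711 + 6765 + 1597 + 610 + 144 + 55 + 13 + 3

Repeatedly subtract the largest Fibonacci number that fits:
take 17711 (≤ 26898); 26898 − 17711 = 9187
take 6765 (≤ 9187); 9187 − 6765 = 2422
take 1597 (≤ 2422); 2422 − 1597 = 825
take 610 (≤ 825); 825 − 610 = 215
take 144 (≤ 215); 215 − 144 = 71
take 55 (≤ 71); 71 − 55 = 16
take 13 (≤ 16); 16 − 13 = 3
take 3 (≤ 3); 3 − 3 = 0
So 26898 = 17711 + 6765 + 1597 + 610 + 144 + 55 + 13 + 3, with no two terms consecutive in the sequence.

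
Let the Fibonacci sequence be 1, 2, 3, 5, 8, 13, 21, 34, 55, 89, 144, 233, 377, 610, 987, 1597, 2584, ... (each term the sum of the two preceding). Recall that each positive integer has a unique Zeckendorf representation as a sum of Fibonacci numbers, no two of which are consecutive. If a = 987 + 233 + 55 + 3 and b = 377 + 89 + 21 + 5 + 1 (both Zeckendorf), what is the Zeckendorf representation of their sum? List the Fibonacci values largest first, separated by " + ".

1597 + 144 + 21 + 8 + 1

The two numbers are 1278 and 493, so their sum is 1771.
1771 − 1597 = 174
174 − 144 = 30
30 − 21 = 9
9 − 8 = 1
1 − 1 = 0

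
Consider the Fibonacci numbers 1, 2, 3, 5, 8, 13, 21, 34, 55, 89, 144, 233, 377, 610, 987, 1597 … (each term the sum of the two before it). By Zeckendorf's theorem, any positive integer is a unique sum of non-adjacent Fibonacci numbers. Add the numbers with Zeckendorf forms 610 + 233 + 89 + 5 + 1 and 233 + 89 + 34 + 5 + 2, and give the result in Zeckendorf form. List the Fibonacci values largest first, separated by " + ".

987 + 233 + 55 + 21 + 5

The two numbers are 938 and 363, so their sum is 1301.
Greedily peel off the largest Fibonacci term at each step:
1301: greatest Fibonacci not exceeding it is 987, leaving 314
314: greatest Fibonacci not exceeding it is 233, leaving 81
81: greatest Fibonacci not exceeding it is 55, leaving 26
26: greatest Fibonacci not exceeding it is 21, leaving 5
5: greatest Fibonacci not exceeding it is 5, leaving 0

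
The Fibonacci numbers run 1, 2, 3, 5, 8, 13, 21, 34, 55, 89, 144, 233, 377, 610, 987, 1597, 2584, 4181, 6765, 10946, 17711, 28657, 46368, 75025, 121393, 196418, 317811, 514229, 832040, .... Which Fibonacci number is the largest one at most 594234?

514229

514229 ≤ 594234 < 832040, so the largest Fibonacci number not exceeding 594234 is 514229.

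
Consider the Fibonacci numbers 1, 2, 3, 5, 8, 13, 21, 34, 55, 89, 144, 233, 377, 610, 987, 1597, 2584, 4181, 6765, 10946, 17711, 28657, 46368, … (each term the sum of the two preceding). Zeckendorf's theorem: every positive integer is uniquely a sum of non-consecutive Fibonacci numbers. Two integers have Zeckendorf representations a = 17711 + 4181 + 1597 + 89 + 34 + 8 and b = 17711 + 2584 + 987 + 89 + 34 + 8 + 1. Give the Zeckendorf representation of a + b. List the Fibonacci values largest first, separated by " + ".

28657 + 10946 + 4181 + 987 + 233 + 21 + 8 + 1

The two numbers are 23620 and 21414, so their sum is 45034.
Repeatedly subtract the largest Fibonacci number that fits:
take 28657 (≤ 45034); 45034 − 28657 = 16377
take 10946 (≤ 16377); 16377 − 10946 = 5431
take 4181 (≤ 5431); 5431 − 4181 = 1250
take 987 (≤ 1250); 1250 − 987 = 263
take 233 (≤ 263); 263 − 233 = 30
take 21 (≤ 30); 30 − 21 = 9
take 8 (≤ 9); 9 − 8 = 1
take 1 (≤ 1); 1 − 1 = 0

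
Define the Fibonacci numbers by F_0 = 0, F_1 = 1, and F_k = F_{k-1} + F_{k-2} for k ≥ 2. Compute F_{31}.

1346269

Iterating the recurrence up to F_{25} = 75025 and F_{24} = 46368:
F_{26} = F_{25} + F_{24} = 75025 + 46368 = 121393
F_{27} = F_{26} + F_{25} = 121393 + 75025 = 196418
F_{28} = F_{27} + F_{26} = 196418 + 121393 = 317811
F_{29} = F_{28} + F_{27} = 317811 + 196418 = 514229
F_{30} = F_{29} + F_{28} = 514229 + 317811 = 832040
F_{31} = F_{30} + F_{29} = 832040 + 514229 = 1346269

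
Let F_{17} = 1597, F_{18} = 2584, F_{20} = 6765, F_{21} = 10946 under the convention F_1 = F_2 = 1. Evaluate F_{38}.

By the addition formula F_{m+n} = F_m F_{n+1} + F_{m−1} F_n with m=21, n=17: F_{38} = 10946·2584 + 6765·1597 = 28284464 + 10803705 = 39088169.

39088169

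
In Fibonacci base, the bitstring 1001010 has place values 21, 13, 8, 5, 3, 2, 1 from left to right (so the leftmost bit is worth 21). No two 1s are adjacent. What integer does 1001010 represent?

Summing the place values of the 1 bits: 21 + 5 + 2 = 28.

28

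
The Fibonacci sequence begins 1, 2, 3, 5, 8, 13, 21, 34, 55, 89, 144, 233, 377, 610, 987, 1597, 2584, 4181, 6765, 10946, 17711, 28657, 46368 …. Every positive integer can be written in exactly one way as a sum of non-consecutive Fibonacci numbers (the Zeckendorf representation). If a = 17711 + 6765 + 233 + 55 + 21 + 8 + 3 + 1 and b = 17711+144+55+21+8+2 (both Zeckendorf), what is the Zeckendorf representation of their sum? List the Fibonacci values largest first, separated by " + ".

28657 + 10946 + 2584 + 377 + 144 + 21 + 8 + 1

The two numbers are 24797 and 17941, so their sum is 42738.
Greedily peel off the largest Fibonacci term at each step:
subtract 28657 from 42738: 14081 remains
subtract 10946 from 14081: 3135 remains
subtract 2584 from 3135: 551 remains
subtract 377 from 551: 174 remains
subtract 144 from 174: 30 remains
subtract 21 from 30: 9 remains
subtract 8 from 9: 1 remains
subtract 1 from 1: 0 remains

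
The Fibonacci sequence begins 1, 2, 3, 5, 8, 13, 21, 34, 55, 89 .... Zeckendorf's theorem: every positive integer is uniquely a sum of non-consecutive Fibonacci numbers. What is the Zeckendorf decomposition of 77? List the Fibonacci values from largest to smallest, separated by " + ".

largest Fibonacci ≤ 77 is 55; 77 − 55 = 22
largest Fibonacci ≤ 22 is 21; 22 − 21 = 1
largest Fibonacci ≤ 1 is 1; 1 − 1 = 0
So 77 = 55 + 21 + 1, with no two terms consecutive in the sequence.

55 + 21 + 1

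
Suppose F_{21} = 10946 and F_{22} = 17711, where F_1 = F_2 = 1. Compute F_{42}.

267914296

By the doubling identity F_{2k} = F_k(2F_{k+1} − F_k): F_{42} = 10946·(2·17711 − 10946) = 10946·24476 = 267914296.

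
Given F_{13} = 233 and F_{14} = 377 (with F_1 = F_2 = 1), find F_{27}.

196418

By F_{2k+1} = F_k² + F_{k+1}²: F_{27} = 233² + 377² = 54289 + 142129 = 196418.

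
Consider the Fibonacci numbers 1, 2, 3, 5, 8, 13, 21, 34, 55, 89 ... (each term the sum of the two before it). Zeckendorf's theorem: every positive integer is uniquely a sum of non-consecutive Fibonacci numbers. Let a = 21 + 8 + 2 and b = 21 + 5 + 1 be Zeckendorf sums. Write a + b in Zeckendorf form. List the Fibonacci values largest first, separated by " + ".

55 + 3

The two numbers are 31 and 27, so their sum is 58.
Greedily peel off the largest Fibonacci term at each step:
55 ≤ 58 < 89, so take 55; remainder 3
3 ≤ 3 < 5, so take 3; remainder 0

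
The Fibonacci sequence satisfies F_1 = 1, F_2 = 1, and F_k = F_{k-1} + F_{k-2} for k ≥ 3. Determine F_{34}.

Iterating the recurrence up to F_{29} = 514229 and F_{28} = 317811:
F_{30} = F_{29} + F_{28} = 514229 + 317811 = 832040
F_{31} = F_{30} + F_{29} = 832040 + 514229 = 1346269
F_{32} = F_{31} + F_{30} = 1346269 + 832040 = 2178309
F_{33} = F_{32} + F_{31} = 2178309 + 1346269 = 3524578
F_{34} = F_{33} + F_{32} = 3524578 + 2178309 = 5702887

5702887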